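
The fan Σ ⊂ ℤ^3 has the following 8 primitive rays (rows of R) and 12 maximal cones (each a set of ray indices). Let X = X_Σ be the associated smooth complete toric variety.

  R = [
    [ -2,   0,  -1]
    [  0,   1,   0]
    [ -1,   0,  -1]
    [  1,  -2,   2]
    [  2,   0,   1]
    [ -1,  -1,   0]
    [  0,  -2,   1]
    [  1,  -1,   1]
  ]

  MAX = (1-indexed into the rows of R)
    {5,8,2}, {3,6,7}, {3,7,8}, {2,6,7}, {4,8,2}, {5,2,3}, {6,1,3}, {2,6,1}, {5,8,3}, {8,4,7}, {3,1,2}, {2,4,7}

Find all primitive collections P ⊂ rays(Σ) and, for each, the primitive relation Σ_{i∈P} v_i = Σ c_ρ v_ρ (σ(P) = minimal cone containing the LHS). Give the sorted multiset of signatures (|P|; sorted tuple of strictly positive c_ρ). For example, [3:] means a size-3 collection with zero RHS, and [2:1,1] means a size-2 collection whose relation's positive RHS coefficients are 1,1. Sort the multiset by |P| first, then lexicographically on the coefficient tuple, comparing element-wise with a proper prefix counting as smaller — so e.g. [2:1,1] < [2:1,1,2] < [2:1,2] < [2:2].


14 collections generate NE(X_Σ); each relation:

  • {1,5}:  v_{1} + v_{5} = 0 — sig = [2:]
  • {1,8}:  v_{1} + v_{8} = v_{6} — sig = [2:1]
  • {3,4}:  v_{3} + v_{4} = v_{7} — sig = [2:1]
  • {5,6}:  v_{5} + v_{6} = v_{8} — sig = [2:1]
  • {6,8}:  v_{6} + v_{8} = v_{7} — sig = [2:1]
  • {1,4}:  v_{1} + v_{4} = v_{2} + v_{6} + v_{7} — sig = [2:1,1,1]
  • {4,6}:  v_{4} + v_{6} = v_{2} + 2·v_{7} — sig = [2:1,2]
  • {4,5}:  v_{4} + v_{5} = v_{2} + 3·v_{8} — sig = [2:1,3]
  • {1,7}:  v_{1} + v_{7} = 2·v_{6} — sig = [2:2]
  • {5,7}:  v_{5} + v_{7} = 2·v_{8} — sig = [2:2]
  • {2,3,8}:  v_{2} + v_{3} + v_{8} = 0 — sig = [3:]
  • {2,3,6}:  v_{2} + v_{3} + v_{6} = v_{1} — sig = [3:1]
  • {2,3,7}:  v_{2} + v_{3} + v_{7} = v_{6} — sig = [3:1]
  • {2,7,8}:  v_{2} + v_{7} + v_{8} = v_{4} — sig = [3:1]

Hence PRS(X_Σ) =
    |P|=2: 10 collections, coeffs (), (1), (1), (1), (1), (1,1,1), (1,2), (1,3), (2), (2)
    |P|=3: 4 collections, coeffs (), (1), (1), (1)


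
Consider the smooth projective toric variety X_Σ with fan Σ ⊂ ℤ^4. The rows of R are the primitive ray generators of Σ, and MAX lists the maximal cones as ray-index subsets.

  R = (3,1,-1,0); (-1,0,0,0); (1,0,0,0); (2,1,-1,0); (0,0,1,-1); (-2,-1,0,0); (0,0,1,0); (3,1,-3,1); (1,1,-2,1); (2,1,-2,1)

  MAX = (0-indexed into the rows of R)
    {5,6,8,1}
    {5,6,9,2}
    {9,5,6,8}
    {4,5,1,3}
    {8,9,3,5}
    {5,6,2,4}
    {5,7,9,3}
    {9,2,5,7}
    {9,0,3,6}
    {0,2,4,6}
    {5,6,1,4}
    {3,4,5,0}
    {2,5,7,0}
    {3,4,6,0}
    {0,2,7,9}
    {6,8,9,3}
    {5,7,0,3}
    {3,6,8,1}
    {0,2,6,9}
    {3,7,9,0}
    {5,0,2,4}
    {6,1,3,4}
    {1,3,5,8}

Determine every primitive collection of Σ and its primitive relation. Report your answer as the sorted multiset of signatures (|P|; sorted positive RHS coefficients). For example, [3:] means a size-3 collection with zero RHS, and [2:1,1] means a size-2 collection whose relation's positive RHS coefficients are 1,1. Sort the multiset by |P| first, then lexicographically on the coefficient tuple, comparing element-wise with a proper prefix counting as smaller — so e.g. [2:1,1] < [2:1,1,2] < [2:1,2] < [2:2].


|primitive collections| = 15. Relations:

  {1,2}:  v_{1} + v_{2} = 0 — sig = [2:]
  {0,1}:  v_{0} + v_{1} = v_{3} — sig = [2:1]
  {1,9}:  v_{1} + v_{9} = v_{8} — sig = [2:1]
  {2,3}:  v_{2} + v_{3} = v_{0} — sig = [2:1]
  {2,8}:  v_{2} + v_{8} = v_{9} — sig = [2:1]
  {4,9}:  v_{4} + v_{9} = v_{3} — sig = [2:1]
  {0,8}:  v_{0} + v_{8} = v_{3} + v_{9} — sig = [2:1,1]
  {4,8}:  v_{4} + v_{8} = v_{1} + v_{3} — sig = [2:1,1]
  {6,7}:  v_{6} + v_{7} = v_{2} + v_{9} — sig = [2:1,1]
  {1,7}:  v_{1} + v_{7} = v_{3} + v_{5} + v_{9} — sig = [2:1,1,1]
  {4,7}:  v_{4} + v_{7} = v_{0} + v_{3} + v_{5} — sig = [2:1,1,1]
  {7,8}:  v_{7} + v_{8} = v_{3} + v_{5} + 2·v_{9} — sig = [2:1,1,2]
  {3,5,6}:  v_{3} + v_{5} + v_{6} = 0 — sig = [3:]
  {0,5,6}:  v_{0} + v_{5} + v_{6} = v_{2} — sig = [3:1]
  {0,5,9}:  v_{0} + v_{5} + v_{9} = v_{7} — sig = [3:1]

Hence PRS(X_Σ) =
[[2:], [2:1], [2:1], [2:1], [2:1], [2:1], [2:1,1], [2:1,1], [2:1,1], [2:1,1,1], [2:1,1,1], [2:1,1,2], [3:], [3:1], [3:1]]


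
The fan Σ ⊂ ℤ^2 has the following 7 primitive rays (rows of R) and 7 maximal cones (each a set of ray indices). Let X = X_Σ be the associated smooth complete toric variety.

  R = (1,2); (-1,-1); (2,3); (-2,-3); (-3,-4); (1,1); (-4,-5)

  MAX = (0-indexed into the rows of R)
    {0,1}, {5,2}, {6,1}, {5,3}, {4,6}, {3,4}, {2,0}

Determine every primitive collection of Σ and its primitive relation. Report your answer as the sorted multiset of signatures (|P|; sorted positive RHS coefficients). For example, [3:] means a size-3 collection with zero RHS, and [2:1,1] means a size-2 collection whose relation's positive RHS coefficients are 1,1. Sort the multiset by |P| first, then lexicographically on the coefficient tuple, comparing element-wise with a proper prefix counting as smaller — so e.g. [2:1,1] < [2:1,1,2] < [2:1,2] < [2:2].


The 14 primitive collections of Σ (r=7, n=2):

  {1,5}:  v_{1} + v_{5} = 0  ⇒ sig = [2:]
  {2,3}:  v_{2} + v_{3} = 0  ⇒ sig = [2:]
  {0,3}:  v_{0} + v_{3} = v_{1}  ⇒ sig = [2:1]
  {0,5}:  v_{0} + v_{5} = v_{2}  ⇒ sig = [2:1]
  {1,2}:  v_{1} + v_{2} = v_{0}  ⇒ sig = [2:1]
  {1,3}:  v_{1} + v_{3} = v_{4}  ⇒ sig = [2:1]
  {1,4}:  v_{1} + v_{4} = v_{6}  ⇒ sig = [2:1]
  {2,4}:  v_{2} + v_{4} = v_{1}  ⇒ sig = [2:1]
  {4,5}:  v_{4} + v_{5} = v_{3}  ⇒ sig = [2:1]
  {5,6}:  v_{5} + v_{6} = v_{4}  ⇒ sig = [2:1]
  {0,4}:  v_{0} + v_{4} = 2·v_{1}  ⇒ sig = [2:2]
  {2,6}:  v_{2} + v_{6} = 2·v_{1}  ⇒ sig = [2:2]
  {3,6}:  v_{3} + v_{6} = 2·v_{4}  ⇒ sig = [2:2]
  {0,6}:  v_{0} + v_{6} = 3·v_{1}  ⇒ sig = [2:3]

Signatures (|P|; sorted positive RHS coefficients), sorted:
    [2:]
    [2:]
    [2:1]
    [2:1]
    [2:1]
    [2:1]
    [2:1]
    [2:1]
    [2:1]
    [2:1]
    [2:2]
    [2:2]
    [2:2]
    [2:3]


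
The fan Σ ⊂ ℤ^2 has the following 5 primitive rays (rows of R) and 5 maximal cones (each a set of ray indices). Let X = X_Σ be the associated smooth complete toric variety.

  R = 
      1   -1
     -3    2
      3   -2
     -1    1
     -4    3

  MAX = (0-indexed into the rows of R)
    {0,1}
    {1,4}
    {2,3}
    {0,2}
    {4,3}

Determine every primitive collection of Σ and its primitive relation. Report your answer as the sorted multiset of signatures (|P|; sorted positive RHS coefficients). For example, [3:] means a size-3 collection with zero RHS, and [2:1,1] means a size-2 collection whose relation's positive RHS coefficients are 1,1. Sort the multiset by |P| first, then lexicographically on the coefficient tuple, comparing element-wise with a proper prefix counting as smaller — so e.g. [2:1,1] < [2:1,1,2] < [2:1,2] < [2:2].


Σ has 5 primitive collections:

  P = {0,3}:  v_{0} + v_{3} = 0  ⇒ sig = [2:]
  P = {1,2}:  v_{1} + v_{2} = 0  ⇒ sig = [2:]
  P = {0,4}:  v_{0} + v_{4} = v_{1}  ⇒ sig = [2:1]
  P = {1,3}:  v_{1} + v_{3} = v_{4}  ⇒ sig = [2:1]
  P = {2,4}:  v_{2} + v_{4} = v_{3}  ⇒ sig = [2:1]

Sorted signature multiset PRS(X):
{ [2:] ×2,  [2:1] ×3 }


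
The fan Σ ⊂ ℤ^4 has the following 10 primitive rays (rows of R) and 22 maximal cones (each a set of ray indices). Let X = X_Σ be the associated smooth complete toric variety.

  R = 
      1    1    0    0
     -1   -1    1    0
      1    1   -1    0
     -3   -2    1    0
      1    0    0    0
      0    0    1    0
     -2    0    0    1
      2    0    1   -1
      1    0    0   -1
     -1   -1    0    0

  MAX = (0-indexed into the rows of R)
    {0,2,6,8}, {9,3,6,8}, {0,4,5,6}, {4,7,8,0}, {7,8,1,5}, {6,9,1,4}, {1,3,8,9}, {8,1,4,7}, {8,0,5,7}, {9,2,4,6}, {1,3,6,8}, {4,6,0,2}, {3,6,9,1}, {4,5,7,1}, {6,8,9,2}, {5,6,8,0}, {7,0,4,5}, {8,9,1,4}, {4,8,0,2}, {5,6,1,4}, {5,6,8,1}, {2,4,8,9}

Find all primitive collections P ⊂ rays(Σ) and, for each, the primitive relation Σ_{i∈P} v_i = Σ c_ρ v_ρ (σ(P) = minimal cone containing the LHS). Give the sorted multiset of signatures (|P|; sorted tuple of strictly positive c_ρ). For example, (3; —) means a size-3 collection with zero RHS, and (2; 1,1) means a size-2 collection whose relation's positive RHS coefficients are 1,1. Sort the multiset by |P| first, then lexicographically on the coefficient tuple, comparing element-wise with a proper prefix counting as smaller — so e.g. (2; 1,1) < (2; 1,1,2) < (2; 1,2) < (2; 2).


Primitive collections (16):

  • {0,9}:  v_{0} + v_{9} = 0  so sig = (2; —)
  • {1,2}:  v_{1} + v_{2} = 0  so sig = (2; —)
  • {0,1}:  v_{0} + v_{1} = v_{5}  so sig = (2; 1)
  • {2,5}:  v_{2} + v_{5} = v_{0}  so sig = (2; 1)
  • {5,9}:  v_{5} + v_{9} = v_{1}  so sig = (2; 1)
  • {6,7}:  v_{6} + v_{7} = v_{5}  so sig = (2; 1)
  • {3,4}:  v_{3} + v_{4} = v_{1} + v_{9}  so sig = (2; 1,1)
  • {0,3}:  v_{0} + v_{3} = v_{1} + v_{6} + v_{8}  so sig = (2; 1,1,1)
  • {2,3}:  v_{2} + v_{3} = v_{6} + v_{8} + v_{9}  so sig = (2; 1,1,1)
  • {2,7}:  v_{2} + v_{7} = v_{0} + v_{4} + v_{8}  so sig = (2; 1,1,1)
  • {7,9}:  v_{7} + v_{9} = v_{1} + v_{4} + v_{8}  so sig = (2; 1,1,1)
  • {3,5}:  v_{3} + v_{5} = 2·v_{1} + v_{6} + v_{8}  so sig = (2; 1,1,2)
  • {3,7}:  v_{3} + v_{7} = 2·v_{1} + v_{8}  so sig = (2; 1,2)
  • {4,6,8}:  v_{4} + v_{6} + v_{8} = 0  so sig = (3; —)
  • {4,5,8}:  v_{4} + v_{5} + v_{8} = v_{7}  so sig = (3; 1)
  • {1,6,8,9}:  v_{1} + v_{6} + v_{8} + v_{9} = v_{3}  so sig = (4; 1)

Signatures (|P|; sorted positive RHS coefficients), sorted:
{ (2; —) ×2,  (2; 1) ×4,  (2; 1,1),  (2; 1,1,1) ×4,  (2; 1,1,2),  (2; 1,2),  (3; —),  (3; 1),  (4; 1) }


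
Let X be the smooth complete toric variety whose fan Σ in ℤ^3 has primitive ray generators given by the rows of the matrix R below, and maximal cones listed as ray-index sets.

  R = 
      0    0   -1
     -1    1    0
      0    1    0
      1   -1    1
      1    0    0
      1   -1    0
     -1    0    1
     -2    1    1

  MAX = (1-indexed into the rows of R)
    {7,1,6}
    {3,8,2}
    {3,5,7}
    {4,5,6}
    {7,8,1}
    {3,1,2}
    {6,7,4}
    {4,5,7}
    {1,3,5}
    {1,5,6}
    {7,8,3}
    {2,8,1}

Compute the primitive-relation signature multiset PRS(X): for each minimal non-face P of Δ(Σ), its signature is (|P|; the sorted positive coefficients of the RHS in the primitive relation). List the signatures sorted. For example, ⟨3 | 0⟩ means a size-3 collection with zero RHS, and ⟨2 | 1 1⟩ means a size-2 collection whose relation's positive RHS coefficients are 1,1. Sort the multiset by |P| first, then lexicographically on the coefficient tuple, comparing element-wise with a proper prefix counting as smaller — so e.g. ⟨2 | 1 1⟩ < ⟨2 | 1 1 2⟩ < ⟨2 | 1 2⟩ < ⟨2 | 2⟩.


14 minimal non-faces of Δ(Σ) (on 8 rays):

  {2,6}:  v_{2} + v_{6} = 0  ⟹  sig = ⟨2 | 0⟩
  {1,4}:  v_{1} + v_{4} = v_{6}  ⟹  sig = ⟨2 | 1⟩
  {2,5}:  v_{2} + v_{5} = v_{3}  ⟹  sig = ⟨2 | 1⟩
  {2,7}:  v_{2} + v_{7} = v_{8}  ⟹  sig = ⟨2 | 1⟩
  {3,6}:  v_{3} + v_{6} = v_{5}  ⟹  sig = ⟨2 | 1⟩
  {6,8}:  v_{6} + v_{8} = v_{7}  ⟹  sig = ⟨2 | 1⟩
  {2,4}:  v_{2} + v_{4} = v_{5} + v_{7}  ⟹  sig = ⟨2 | 1 1⟩
  {5,8}:  v_{5} + v_{8} = v_{3} + v_{7}  ⟹  sig = ⟨2 | 1 1⟩
  {3,4}:  v_{3} + v_{4} = 2·v_{5} + v_{7}  ⟹  sig = ⟨2 | 1 2⟩
  {4,8}:  v_{4} + v_{8} = v_{5} + 2·v_{7}  ⟹  sig = ⟨2 | 1 2⟩
  {1,5,7}:  v_{1} + v_{5} + v_{7} = 0  ⟹  sig = ⟨3 | 0⟩
  {1,3,7}:  v_{1} + v_{3} + v_{7} = v_{2}  ⟹  sig = ⟨3 | 1⟩
  {5,6,7}:  v_{5} + v_{6} + v_{7} = v_{4}  ⟹  sig = ⟨3 | 1⟩
  {1,3,8}:  v_{1} + v_{3} + v_{8} = 2·v_{2}  ⟹  sig = ⟨3 | 2⟩

Sorted signature multiset PRS(X):
[⟨2 | 0⟩, ⟨2 | 1⟩, ⟨2 | 1⟩, ⟨2 | 1⟩, ⟨2 | 1⟩, ⟨2 | 1⟩, ⟨2 | 1 1⟩, ⟨2 | 1 1⟩, ⟨2 | 1 2⟩, ⟨2 | 1 2⟩, ⟨3 | 0⟩, ⟨3 | 1⟩, ⟨3 | 1⟩, ⟨3 | 2⟩]


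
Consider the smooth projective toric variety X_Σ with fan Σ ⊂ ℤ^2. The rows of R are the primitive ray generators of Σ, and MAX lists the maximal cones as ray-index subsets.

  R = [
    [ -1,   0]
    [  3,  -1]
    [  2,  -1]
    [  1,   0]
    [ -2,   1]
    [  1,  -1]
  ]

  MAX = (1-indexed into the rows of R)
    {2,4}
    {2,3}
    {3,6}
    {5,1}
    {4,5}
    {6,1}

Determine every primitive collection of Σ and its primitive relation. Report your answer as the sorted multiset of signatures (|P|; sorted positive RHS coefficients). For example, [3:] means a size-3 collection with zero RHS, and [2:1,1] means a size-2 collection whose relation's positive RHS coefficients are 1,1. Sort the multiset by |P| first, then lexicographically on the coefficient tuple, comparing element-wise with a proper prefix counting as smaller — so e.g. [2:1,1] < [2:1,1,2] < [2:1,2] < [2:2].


9 collections generate NE(X_Σ); each relation:

  {1,4}:  v_{1} + v_{4} = 0  →  sig = [2:]
  {3,5}:  v_{3} + v_{5} = 0  →  sig = [2:]
  {1,2}:  v_{1} + v_{2} = v_{3}  →  sig = [2:1]
  {1,3}:  v_{1} + v_{3} = v_{6}  →  sig = [2:1]
  {2,5}:  v_{2} + v_{5} = v_{4}  →  sig = [2:1]
  {3,4}:  v_{3} + v_{4} = v_{2}  →  sig = [2:1]
  {4,6}:  v_{4} + v_{6} = v_{3}  →  sig = [2:1]
  {5,6}:  v_{5} + v_{6} = v_{1}  →  sig = [2:1]
  {2,6}:  v_{2} + v_{6} = 2·v_{3}  →  sig = [2:2]

Signatures (|P|; sorted positive RHS coefficients), sorted:
{ [2:] ×2,  [2:1] ×6,  [2:2] }


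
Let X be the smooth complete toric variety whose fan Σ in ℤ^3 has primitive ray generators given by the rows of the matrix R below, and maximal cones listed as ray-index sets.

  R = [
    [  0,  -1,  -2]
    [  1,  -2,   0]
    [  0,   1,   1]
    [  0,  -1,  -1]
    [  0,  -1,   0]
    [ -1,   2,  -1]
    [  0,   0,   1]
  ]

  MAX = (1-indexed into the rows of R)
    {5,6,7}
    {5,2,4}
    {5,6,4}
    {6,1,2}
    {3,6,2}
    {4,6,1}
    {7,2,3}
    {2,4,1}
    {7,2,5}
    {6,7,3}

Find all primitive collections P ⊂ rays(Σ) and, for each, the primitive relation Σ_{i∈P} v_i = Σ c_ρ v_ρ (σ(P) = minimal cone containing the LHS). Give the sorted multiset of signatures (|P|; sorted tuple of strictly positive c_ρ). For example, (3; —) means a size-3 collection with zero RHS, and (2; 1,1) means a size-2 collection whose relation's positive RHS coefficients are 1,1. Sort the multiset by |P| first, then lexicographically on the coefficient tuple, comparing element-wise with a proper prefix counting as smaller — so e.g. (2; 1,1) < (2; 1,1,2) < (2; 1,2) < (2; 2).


Minimal non-faces — 9 found among 7 rays, 10 max cones:

  {3,4}:  v_{3} + v_{4} = 0  so sig = (2; —)
  {1,7}:  v_{1} + v_{7} = v_{4}  so sig = (2; 1)
  {3,5}:  v_{3} + v_{5} = v_{7}  so sig = (2; 1)
  {4,7}:  v_{4} + v_{7} = v_{5}  so sig = (2; 1)
  {1,3}:  v_{1} + v_{3} = v_{2} + v_{6}  so sig = (2; 1,1)
  {1,5}:  v_{1} + v_{5} = 2·v_{4}  so sig = (2; 2)
  {2,6,7}:  v_{2} + v_{6} + v_{7} = 0  so sig = (3; —)
  {2,4,6}:  v_{2} + v_{4} + v_{6} = v_{1}  so sig = (3; 1)
  {2,5,6}:  v_{2} + v_{5} + v_{6} = v_{4}  so sig = (3; 1)

so the primitive-relation signature multiset is
    (2; —)
    (2; 1)
    (2; 1)
    (2; 1)
    (2; 1,1)
    (2; 2)
    (3; —)
    (3; 1)
    (3; 1)


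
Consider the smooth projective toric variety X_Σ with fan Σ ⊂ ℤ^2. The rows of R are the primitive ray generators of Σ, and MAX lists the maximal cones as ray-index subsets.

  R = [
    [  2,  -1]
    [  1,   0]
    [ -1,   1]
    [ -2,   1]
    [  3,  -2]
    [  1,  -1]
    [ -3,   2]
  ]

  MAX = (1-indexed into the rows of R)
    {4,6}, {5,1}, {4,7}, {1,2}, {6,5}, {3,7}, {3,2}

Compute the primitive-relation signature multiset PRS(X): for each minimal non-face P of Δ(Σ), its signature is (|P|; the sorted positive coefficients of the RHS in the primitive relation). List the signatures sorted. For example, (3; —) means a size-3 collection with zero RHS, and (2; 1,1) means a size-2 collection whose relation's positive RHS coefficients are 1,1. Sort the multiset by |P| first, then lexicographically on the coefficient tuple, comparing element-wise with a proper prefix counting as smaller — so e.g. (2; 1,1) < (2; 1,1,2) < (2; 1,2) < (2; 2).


14 minimal non-faces of Δ(Σ) (on 7 rays):

  • {1,4}:  v_{1} + v_{4} = 0  ⟹  sig = (2; —)
  • {3,6}:  v_{3} + v_{6} = 0  ⟹  sig = (2; —)
  • {5,7}:  v_{5} + v_{7} = 0  ⟹  sig = (2; —)
  • {1,3}:  v_{1} + v_{3} = v_{2}  ⟹  sig = (2; 1)
  • {1,6}:  v_{1} + v_{6} = v_{5}  ⟹  sig = (2; 1)
  • {1,7}:  v_{1} + v_{7} = v_{3}  ⟹  sig = (2; 1)
  • {2,4}:  v_{2} + v_{4} = v_{3}  ⟹  sig = (2; 1)
  • {2,6}:  v_{2} + v_{6} = v_{1}  ⟹  sig = (2; 1)
  • {3,4}:  v_{3} + v_{4} = v_{7}  ⟹  sig = (2; 1)
  • {3,5}:  v_{3} + v_{5} = v_{1}  ⟹  sig = (2; 1)
  • {4,5}:  v_{4} + v_{5} = v_{6}  ⟹  sig = (2; 1)
  • {6,7}:  v_{6} + v_{7} = v_{4}  ⟹  sig = (2; 1)
  • {2,5}:  v_{2} + v_{5} = 2·v_{1}  ⟹  sig = (2; 2)
  • {2,7}:  v_{2} + v_{7} = 2·v_{3}  ⟹  sig = (2; 2)

Hence PRS(X_Σ) =
[(2; —), (2; —), (2; —), (2; 1), (2; 1), (2; 1), (2; 1), (2; 1), (2; 1), (2; 1), (2; 1), (2; 1), (2; 2), (2; 2)]


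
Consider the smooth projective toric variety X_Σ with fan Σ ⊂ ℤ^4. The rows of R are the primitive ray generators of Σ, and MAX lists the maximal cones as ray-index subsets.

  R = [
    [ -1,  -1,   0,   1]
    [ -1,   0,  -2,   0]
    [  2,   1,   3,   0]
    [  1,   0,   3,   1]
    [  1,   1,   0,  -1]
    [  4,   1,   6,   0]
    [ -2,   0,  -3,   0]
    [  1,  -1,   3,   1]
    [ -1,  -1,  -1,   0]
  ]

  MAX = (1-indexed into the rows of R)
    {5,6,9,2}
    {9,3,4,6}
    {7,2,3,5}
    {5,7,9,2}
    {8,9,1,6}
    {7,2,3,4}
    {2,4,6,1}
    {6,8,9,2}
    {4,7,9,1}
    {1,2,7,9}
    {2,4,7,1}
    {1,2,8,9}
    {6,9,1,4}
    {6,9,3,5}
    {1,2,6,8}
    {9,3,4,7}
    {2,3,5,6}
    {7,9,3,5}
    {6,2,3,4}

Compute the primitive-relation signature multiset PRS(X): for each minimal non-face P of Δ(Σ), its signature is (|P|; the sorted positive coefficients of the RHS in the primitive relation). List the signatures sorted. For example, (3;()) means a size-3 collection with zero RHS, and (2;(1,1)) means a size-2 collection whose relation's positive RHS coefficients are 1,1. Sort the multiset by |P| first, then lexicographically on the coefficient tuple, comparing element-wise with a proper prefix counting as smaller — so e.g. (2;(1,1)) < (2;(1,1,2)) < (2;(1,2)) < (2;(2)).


|primitive collections| = 11. Relations:

  • {1,5}:  v_{1} + v_{5} = 0 — sig = (2;())
  • {1,3}:  v_{1} + v_{3} = v_{4} — sig = (2;(1))
  • {4,5}:  v_{4} + v_{5} = v_{3} — sig = (2;(1))
  • {6,7}:  v_{6} + v_{7} = v_{3} — sig = (2;(1))
  • {7,8}:  v_{7} + v_{8} = v_{1} — sig = (2;(1))
  • {3,8}:  v_{3} + v_{8} = v_{1} + v_{6} — sig = (2;(1,1))
  • {5,8}:  v_{5} + v_{8} = v_{2} + v_{6} + v_{9} — sig = (2;(1,1,1))
  • {4,8}:  v_{4} + v_{8} = 2·v_{1} + v_{6} — sig = (2;(1,2))
  • {2,3,9}:  v_{2} + v_{3} + v_{9} = 0 — sig = (3;())
  • {2,4,9}:  v_{2} + v_{4} + v_{9} = v_{1} — sig = (3;(1))
  • {1,2,6,9}:  v_{1} + v_{2} + v_{6} + v_{9} = v_{8} — sig = (4;(1))

Hence PRS(X_Σ) =
    (2;())
    (2;(1))
    (2;(1))
    (2;(1))
    (2;(1))
    (2;(1,1))
    (2;(1,1,1))
    (2;(1,2))
    (3;())
    (3;(1))
    (4;(1))


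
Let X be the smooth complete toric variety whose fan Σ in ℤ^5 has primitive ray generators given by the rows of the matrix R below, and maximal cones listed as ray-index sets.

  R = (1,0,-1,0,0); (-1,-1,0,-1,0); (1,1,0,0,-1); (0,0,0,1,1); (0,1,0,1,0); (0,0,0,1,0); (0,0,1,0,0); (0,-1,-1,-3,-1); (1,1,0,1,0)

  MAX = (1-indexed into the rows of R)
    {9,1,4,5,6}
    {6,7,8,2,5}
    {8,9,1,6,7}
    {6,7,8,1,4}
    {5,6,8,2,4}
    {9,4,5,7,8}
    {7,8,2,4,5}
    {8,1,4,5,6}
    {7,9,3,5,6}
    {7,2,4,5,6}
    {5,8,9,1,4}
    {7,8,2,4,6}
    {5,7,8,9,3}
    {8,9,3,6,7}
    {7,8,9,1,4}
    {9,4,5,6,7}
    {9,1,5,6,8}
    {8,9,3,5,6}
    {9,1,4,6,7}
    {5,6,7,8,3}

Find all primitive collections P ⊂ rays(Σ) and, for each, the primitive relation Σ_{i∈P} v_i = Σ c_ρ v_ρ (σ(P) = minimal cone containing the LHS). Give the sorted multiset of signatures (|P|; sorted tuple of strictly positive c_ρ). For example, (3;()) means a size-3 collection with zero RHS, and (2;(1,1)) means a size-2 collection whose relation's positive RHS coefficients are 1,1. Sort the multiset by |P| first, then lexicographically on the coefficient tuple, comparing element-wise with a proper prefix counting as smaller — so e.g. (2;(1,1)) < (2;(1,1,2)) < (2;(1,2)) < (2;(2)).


|primitive collections| = 9. Relations:

  P = {2,9}:  v_{2} + v_{9} = 0  →  sig = (2;())
  P = {3,4}:  v_{3} + v_{4} = v_{9}  →  sig = (2;(1))
  P = {1,2}:  v_{1} + v_{2} = v_{4} + v_{6} + v_{8}  →  sig = (2;(1,1,1))
  P = {2,3}:  v_{2} + v_{3} = v_{5} + v_{6} + v_{7} + v_{8}  →  sig = (2;(1,1,1,1))
  P = {1,3}:  v_{1} + v_{3} = v_{6} + v_{8} + 2·v_{9}  →  sig = (2;(1,1,2))
  P = {1,5,7}:  v_{1} + v_{5} + v_{7} = v_{9}  →  sig = (3;(1))
  P = {4,6,8,9}:  v_{4} + v_{6} + v_{8} + v_{9} = v_{1}  →  sig = (4;(1))
  P = {4,5,6,7,8}:  v_{4} + v_{5} + v_{6} + v_{7} + v_{8} = 0  →  sig = (5;())
  P = {5,6,7,8,9}:  v_{5} + v_{6} + v_{7} + v_{8} + v_{9} = v_{3}  →  sig = (5;(1))

Hence PRS(X_Σ) =
{ (2;()),  (2;(1)),  (2;(1,1,1)),  (2;(1,1,1,1)),  (2;(1,1,2)),  (3;(1)),  (4;(1)),  (5;()),  (5;(1)) }


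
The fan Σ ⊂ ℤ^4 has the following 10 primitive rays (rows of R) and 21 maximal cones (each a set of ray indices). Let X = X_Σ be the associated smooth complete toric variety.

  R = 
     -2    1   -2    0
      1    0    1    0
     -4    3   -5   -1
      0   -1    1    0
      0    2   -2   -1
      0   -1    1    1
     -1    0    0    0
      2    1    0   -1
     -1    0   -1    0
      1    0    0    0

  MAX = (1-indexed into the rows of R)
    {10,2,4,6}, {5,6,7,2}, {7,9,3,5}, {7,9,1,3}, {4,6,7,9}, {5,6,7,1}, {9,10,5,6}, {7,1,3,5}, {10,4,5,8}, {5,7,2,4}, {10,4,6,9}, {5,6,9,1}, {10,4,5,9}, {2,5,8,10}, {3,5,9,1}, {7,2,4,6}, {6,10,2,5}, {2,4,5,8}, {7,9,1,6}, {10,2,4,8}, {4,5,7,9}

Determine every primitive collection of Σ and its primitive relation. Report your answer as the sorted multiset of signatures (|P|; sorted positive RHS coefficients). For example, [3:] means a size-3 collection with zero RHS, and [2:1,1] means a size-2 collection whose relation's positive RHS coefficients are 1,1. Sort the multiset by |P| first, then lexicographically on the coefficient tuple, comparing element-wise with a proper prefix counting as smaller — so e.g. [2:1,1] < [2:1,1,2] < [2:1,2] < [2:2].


Primitive collections (18):

  • {2,9}:  v_{2} + v_{9} = 0  →  sig = [2:]
  • {7,10}:  v_{7} + v_{10} = 0  →  sig = [2:]
  • {1,8}:  v_{1} + v_{8} = v_{5}  →  sig = [2:1]
  • {1,4}:  v_{1} + v_{4} = v_{7} + v_{9}  →  sig = [2:1,1]
  • {6,8}:  v_{6} + v_{8} = v_{2} + v_{10}  →  sig = [2:1,1]
  • {1,2}:  v_{1} + v_{2} = v_{5} + v_{6} + v_{7}  →  sig = [2:1,1,1]
  • {1,10}:  v_{1} + v_{10} = v_{5} + v_{6} + v_{9}  →  sig = [2:1,1,1]
  • {2,3}:  v_{2} + v_{3} = v_{1} + v_{5} + v_{7}  →  sig = [2:1,1,1]
  • {3,10}:  v_{3} + v_{10} = v_{1} + v_{5} + v_{9}  →  sig = [2:1,1,1]
  • {7,8}:  v_{7} + v_{8} = v_{2} + v_{4} + v_{5}  →  sig = [2:1,1,1]
  • {8,9}:  v_{8} + v_{9} = v_{4} + v_{5} + v_{10}  →  sig = [2:1,1,1]
  • {3,8}:  v_{3} + v_{8} = 2·v_{5} + v_{7} + v_{9}  →  sig = [2:1,1,2]
  • {3,4}:  v_{3} + v_{4} = v_{5} + 2·v_{7} + 2·v_{9}  →  sig = [2:1,2,2]
  • {3,6}:  v_{3} + v_{6} = 2·v_{1}  →  sig = [2:2]
  • {4,5,6}:  v_{4} + v_{5} + v_{6} = 0  →  sig = [3:]
  • {1,5,7,9}:  v_{1} + v_{5} + v_{7} + v_{9} = v_{3}  →  sig = [4:1]
  • {2,4,5,10}:  v_{2} + v_{4} + v_{5} + v_{10} = v_{8}  →  sig = [4:1]
  • {5,6,7,9}:  v_{5} + v_{6} + v_{7} + v_{9} = v_{1}  →  sig = [4:1]

Hence PRS(X_Σ) =
    |P|=2: 14 collections, coeffs (), (), (1), (1,1), (1,1), (1,1,1), (1,1,1), (1,1,1), (1,1,1), (1,1,1), (1,1,1), (1,1,2), (1,2,2), (2)
    |P|=3: 1 collection, coeffs ()
    |P|=4: 3 collections, coeffs (1), (1), (1)


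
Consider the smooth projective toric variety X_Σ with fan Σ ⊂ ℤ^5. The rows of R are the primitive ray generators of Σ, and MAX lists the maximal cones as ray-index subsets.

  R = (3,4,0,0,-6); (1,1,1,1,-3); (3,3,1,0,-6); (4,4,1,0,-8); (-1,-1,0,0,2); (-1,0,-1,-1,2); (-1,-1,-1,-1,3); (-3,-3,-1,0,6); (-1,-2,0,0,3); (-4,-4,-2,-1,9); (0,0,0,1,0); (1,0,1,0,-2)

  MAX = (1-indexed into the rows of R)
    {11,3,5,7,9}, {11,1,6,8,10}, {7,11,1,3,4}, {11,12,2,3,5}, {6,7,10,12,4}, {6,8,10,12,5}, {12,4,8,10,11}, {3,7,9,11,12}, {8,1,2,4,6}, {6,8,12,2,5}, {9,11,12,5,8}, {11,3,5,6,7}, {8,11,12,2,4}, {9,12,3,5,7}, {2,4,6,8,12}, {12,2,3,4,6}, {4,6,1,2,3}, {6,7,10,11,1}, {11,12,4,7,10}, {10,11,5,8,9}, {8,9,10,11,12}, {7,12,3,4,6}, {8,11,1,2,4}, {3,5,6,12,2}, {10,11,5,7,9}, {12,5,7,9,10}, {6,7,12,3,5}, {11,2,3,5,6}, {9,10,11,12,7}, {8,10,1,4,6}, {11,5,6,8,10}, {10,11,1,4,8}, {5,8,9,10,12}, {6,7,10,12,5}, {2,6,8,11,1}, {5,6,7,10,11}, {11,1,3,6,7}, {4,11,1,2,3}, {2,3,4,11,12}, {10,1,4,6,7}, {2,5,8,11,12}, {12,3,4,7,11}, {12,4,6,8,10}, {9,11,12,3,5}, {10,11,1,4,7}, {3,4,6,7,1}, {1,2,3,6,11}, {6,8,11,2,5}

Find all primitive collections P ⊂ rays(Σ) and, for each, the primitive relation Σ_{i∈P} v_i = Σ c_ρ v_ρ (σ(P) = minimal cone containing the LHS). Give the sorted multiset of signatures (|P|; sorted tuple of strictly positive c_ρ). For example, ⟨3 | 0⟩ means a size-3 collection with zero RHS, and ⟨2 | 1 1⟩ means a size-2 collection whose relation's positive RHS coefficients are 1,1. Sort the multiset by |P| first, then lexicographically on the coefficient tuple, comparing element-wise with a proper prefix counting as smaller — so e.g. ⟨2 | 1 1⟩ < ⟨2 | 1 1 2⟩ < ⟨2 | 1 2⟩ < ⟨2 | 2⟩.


Σ has 16 primitive collections:

  P = {2,7}:  v_{2} + v_{7} = 0  so sig = ⟨2 | 0⟩
  P = {3,8}:  v_{3} + v_{8} = 0  so sig = ⟨2 | 0⟩
  P = {1,12}:  v_{1} + v_{12} = v_{4}  so sig = ⟨2 | 1⟩
  P = {2,10}:  v_{2} + v_{10} = v_{8}  so sig = ⟨2 | 1⟩
  P = {3,10}:  v_{3} + v_{10} = v_{7}  so sig = ⟨2 | 1⟩
  P = {4,5}:  v_{4} + v_{5} = v_{3}  so sig = ⟨2 | 1⟩
  P = {7,8}:  v_{7} + v_{8} = v_{10}  so sig = ⟨2 | 1⟩
  P = {6,9}:  v_{6} + v_{9} = v_{5} + v_{7}  so sig = ⟨2 | 1 1⟩
  P = {1,5}:  v_{1} + v_{5} = v_{3} + v_{6} + v_{11}  so sig = ⟨2 | 1 1 1⟩
  P = {1,9}:  v_{1} + v_{9} = v_{3} + v_{7} + v_{11}  so sig = ⟨2 | 1 1 1⟩
  P = {2,9}:  v_{2} + v_{9} = v_{5} + v_{11} + v_{12}  so sig = ⟨2 | 1 1 1⟩
  P = {4,9}:  v_{4} + v_{9} = v_{3} + v_{7} + v_{11} + v_{12}  so sig = ⟨2 | 1 1 1 1⟩
  P = {6,11,12}:  v_{6} + v_{11} + v_{12} = 0  so sig = ⟨3 | 0⟩
  P = {4,6,11}:  v_{4} + v_{6} + v_{11} = v_{1}  so sig = ⟨3 | 1⟩
  P = {5,7,11,12}:  v_{5} + v_{7} + v_{11} + v_{12} = v_{9}  so sig = ⟨4 | 1⟩
  P = {5,10,11,12}:  v_{5} + v_{10} + v_{11} + v_{12} = v_{8} + v_{9}  so sig = ⟨4 | 1 1⟩

Hence PRS(X_Σ) =
    ⟨2 | 0⟩
    ⟨2 | 0⟩
    ⟨2 | 1⟩
    ⟨2 | 1⟩
    ⟨2 | 1⟩
    ⟨2 | 1⟩
    ⟨2 | 1⟩
    ⟨2 | 1 1⟩
    ⟨2 | 1 1 1⟩
    ⟨2 | 1 1 1⟩
    ⟨2 | 1 1 1⟩
    ⟨2 | 1 1 1 1⟩
    ⟨3 | 0⟩
    ⟨3 | 1⟩
    ⟨4 | 1⟩
    ⟨4 | 1 1⟩


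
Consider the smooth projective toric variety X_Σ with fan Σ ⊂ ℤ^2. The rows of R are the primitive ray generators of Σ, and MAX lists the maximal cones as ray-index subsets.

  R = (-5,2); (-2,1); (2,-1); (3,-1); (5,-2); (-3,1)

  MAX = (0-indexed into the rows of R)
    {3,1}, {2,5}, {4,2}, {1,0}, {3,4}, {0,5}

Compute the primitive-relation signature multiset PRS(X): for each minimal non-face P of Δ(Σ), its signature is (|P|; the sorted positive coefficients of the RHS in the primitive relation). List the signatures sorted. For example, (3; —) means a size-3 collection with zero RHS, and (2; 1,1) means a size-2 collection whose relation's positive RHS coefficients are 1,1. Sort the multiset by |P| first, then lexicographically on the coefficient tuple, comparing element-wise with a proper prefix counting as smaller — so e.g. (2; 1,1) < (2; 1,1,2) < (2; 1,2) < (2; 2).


9 collections generate NE(X_Σ); each relation:

  P={0,4}:  v_{0} + v_{4} = 0  so sig = (2; —)
  P={1,2}:  v_{1} + v_{2} = 0  so sig = (2; —)
  P={3,5}:  v_{3} + v_{5} = 0  so sig = (2; —)
  P={0,2}:  v_{0} + v_{2} = v_{5}  so sig = (2; 1)
  P={0,3}:  v_{0} + v_{3} = v_{1}  so sig = (2; 1)
  P={1,4}:  v_{1} + v_{4} = v_{3}  so sig = (2; 1)
  P={1,5}:  v_{1} + v_{5} = v_{0}  so sig = (2; 1)
  P={2,3}:  v_{2} + v_{3} = v_{4}  so sig = (2; 1)
  P={4,5}:  v_{4} + v_{5} = v_{2}  so sig = (2; 1)

Signatures (|P|; sorted positive RHS coefficients), sorted:
{ (2; —) ×3,  (2; 1) ×6 }


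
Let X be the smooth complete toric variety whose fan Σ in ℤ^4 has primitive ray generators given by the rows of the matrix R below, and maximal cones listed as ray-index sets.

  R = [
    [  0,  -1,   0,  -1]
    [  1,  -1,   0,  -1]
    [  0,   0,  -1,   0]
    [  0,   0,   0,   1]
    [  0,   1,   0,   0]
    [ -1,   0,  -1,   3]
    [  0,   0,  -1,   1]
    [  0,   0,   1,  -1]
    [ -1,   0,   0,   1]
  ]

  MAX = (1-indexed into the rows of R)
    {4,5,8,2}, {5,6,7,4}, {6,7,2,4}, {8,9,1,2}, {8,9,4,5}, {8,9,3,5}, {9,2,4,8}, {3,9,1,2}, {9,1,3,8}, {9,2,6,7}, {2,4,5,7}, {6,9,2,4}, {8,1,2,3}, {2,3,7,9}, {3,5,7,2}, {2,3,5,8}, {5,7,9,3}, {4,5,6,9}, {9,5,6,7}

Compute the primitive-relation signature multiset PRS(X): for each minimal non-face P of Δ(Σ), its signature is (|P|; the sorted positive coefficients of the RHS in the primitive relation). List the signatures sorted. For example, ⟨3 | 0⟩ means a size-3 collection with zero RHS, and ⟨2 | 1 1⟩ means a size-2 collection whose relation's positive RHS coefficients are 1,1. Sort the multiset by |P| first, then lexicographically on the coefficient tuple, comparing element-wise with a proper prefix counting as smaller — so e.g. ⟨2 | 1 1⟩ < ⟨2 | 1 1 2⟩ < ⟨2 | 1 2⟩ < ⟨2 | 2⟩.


Σ has 12 primitive collections:

  • {7,8}:  v_{7} + v_{8} = 0  so sig = ⟨2 | 0⟩
  • {3,4}:  v_{3} + v_{4} = v_{7}  so sig = ⟨2 | 1⟩
  • {1,4}:  v_{1} + v_{4} = v_{2} + v_{9}  so sig = ⟨2 | 1 1⟩
  • {1,5}:  v_{1} + v_{5} = v_{3} + v_{8}  so sig = ⟨2 | 1 1⟩
  • {6,8}:  v_{6} + v_{8} = v_{4} + v_{9}  so sig = ⟨2 | 1 1⟩
  • {1,7}:  v_{1} + v_{7} = v_{2} + v_{3} + v_{9}  so sig = ⟨2 | 1 1 1⟩
  • {1,6}:  v_{1} + v_{6} = v_{2} + v_{7} + 2·v_{9}  so sig = ⟨2 | 1 1 2⟩
  • {3,6}:  v_{3} + v_{6} = 2·v_{7} + v_{9}  so sig = ⟨2 | 1 2⟩
  • {2,5,9}:  v_{2} + v_{5} + v_{9} = 0  so sig = ⟨3 | 0⟩
  • {4,7,9}:  v_{4} + v_{7} + v_{9} = v_{6}  so sig = ⟨3 | 1⟩
  • {2,5,6}:  v_{2} + v_{5} + v_{6} = v_{4} + v_{7}  so sig = ⟨3 | 1 1⟩
  • {2,3,8,9}:  v_{2} + v_{3} + v_{8} + v_{9} = v_{1}  so sig = ⟨4 | 1⟩

Hence PRS(X_Σ) =
[⟨2 | 0⟩, ⟨2 | 1⟩, ⟨2 | 1 1⟩, ⟨2 | 1 1⟩, ⟨2 | 1 1⟩, ⟨2 | 1 1 1⟩, ⟨2 | 1 1 2⟩, ⟨2 | 1 2⟩, ⟨3 | 0⟩, ⟨3 | 1⟩, ⟨3 | 1 1⟩, ⟨4 | 1⟩]


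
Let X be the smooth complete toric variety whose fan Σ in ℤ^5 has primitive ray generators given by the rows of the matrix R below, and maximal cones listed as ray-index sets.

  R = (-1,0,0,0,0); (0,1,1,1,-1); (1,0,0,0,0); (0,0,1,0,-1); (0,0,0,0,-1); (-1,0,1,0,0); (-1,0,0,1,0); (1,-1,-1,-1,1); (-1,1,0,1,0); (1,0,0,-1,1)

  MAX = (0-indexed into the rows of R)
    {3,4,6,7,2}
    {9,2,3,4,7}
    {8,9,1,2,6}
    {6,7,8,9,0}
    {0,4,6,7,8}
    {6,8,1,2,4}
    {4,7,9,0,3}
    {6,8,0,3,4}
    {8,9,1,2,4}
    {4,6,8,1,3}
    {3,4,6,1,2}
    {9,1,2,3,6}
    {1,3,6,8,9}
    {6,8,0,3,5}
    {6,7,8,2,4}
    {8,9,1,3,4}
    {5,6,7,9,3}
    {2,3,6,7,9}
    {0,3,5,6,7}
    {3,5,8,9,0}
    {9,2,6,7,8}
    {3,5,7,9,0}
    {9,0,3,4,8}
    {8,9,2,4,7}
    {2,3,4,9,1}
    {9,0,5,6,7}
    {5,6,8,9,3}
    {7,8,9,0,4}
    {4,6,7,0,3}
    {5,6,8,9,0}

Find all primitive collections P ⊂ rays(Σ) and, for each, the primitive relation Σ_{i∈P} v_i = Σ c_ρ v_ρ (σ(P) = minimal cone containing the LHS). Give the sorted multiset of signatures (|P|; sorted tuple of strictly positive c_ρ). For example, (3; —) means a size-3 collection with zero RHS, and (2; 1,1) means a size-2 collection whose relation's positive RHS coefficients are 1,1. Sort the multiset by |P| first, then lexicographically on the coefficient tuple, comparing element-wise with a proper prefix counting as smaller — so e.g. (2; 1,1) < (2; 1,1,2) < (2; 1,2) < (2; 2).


11 minimal non-faces of Δ(Σ) (on 10 rays):

  P = {0,2}:  v_{0} + v_{2} = 0  →  sig = (2; —)
  P = {1,7}:  v_{1} + v_{7} = v_{2}  →  sig = (2; 1)
  P = {0,1}:  v_{0} + v_{1} = v_{3} + v_{8}  →  sig = (2; 1,1)
  P = {4,5}:  v_{4} + v_{5} = v_{0} + v_{3}  →  sig = (2; 1,1)
  P = {2,5}:  v_{2} + v_{5} = v_{3} + v_{6} + v_{9}  →  sig = (2; 1,1,1)
  P = {1,5}:  v_{1} + v_{5} = 2·v_{3} + v_{6} + v_{8} + v_{9}  →  sig = (2; 1,1,1,2)
  P = {3,7,8}:  v_{3} + v_{7} + v_{8} = 0  →  sig = (3; —)
  P = {4,6,9}:  v_{4} + v_{6} + v_{9} = 0  →  sig = (3; —)
  P = {2,3,8}:  v_{2} + v_{3} + v_{8} = v_{1}  →  sig = (3; 1)
  P = {5,7,8}:  v_{5} + v_{7} + v_{8} = v_{0} + v_{6} + v_{9}  →  sig = (3; 1,1,1)
  P = {0,3,6,9}:  v_{0} + v_{3} + v_{6} + v_{9} = v_{5}  →  sig = (4; 1)

Hence PRS(X_Σ) =
[(2; —), (2; 1), (2; 1,1), (2; 1,1), (2; 1,1,1), (2; 1,1,1,2), (3; —), (3; —), (3; 1), (3; 1,1,1), (4; 1)]


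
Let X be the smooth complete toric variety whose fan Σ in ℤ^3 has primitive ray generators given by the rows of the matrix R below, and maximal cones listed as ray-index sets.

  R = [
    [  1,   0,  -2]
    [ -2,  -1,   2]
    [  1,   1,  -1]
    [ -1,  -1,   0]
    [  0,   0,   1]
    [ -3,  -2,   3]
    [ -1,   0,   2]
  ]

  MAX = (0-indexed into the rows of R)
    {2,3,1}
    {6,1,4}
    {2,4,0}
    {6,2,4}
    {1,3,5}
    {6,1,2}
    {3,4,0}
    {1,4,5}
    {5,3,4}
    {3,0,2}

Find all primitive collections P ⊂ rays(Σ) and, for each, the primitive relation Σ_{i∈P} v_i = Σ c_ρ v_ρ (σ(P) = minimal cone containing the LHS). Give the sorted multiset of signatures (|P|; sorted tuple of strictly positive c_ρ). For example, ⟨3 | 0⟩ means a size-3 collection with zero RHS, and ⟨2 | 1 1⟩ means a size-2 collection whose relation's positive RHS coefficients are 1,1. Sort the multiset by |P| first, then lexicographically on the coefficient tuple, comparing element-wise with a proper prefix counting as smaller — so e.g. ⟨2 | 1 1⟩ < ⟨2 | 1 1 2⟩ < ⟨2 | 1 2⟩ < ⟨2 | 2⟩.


The 9 primitive collections of Σ (r=7, n=3):

  P={0,6}:  v_{0} + v_{6} = 0 ; sig = ⟨2 | 0⟩
  P={0,1}:  v_{0} + v_{1} = v_{3} ; sig = ⟨2 | 1⟩
  P={2,5}:  v_{2} + v_{5} = v_{1} ; sig = ⟨2 | 1⟩
  P={3,6}:  v_{3} + v_{6} = v_{1} ; sig = ⟨2 | 1⟩
  P={0,5}:  v_{0} + v_{5} = 2·v_{3} + v_{4} ; sig = ⟨2 | 1 2⟩
  P={5,6}:  v_{5} + v_{6} = 2·v_{1} + v_{4} ; sig = ⟨2 | 1 2⟩
  P={2,3,4}:  v_{2} + v_{3} + v_{4} = 0 ; sig = ⟨3 | 0⟩
  P={1,2,4}:  v_{1} + v_{2} + v_{4} = v_{6} ; sig = ⟨3 | 1⟩
  P={1,3,4}:  v_{1} + v_{3} + v_{4} = v_{5} ; sig = ⟨3 | 1⟩

Sorted signature multiset PRS(X):
    ⟨2 | 0⟩
    ⟨2 | 1⟩
    ⟨2 | 1⟩
    ⟨2 | 1⟩
    ⟨2 | 1 2⟩
    ⟨2 | 1 2⟩
    ⟨3 | 0⟩
    ⟨3 | 1⟩
    ⟨3 | 1⟩


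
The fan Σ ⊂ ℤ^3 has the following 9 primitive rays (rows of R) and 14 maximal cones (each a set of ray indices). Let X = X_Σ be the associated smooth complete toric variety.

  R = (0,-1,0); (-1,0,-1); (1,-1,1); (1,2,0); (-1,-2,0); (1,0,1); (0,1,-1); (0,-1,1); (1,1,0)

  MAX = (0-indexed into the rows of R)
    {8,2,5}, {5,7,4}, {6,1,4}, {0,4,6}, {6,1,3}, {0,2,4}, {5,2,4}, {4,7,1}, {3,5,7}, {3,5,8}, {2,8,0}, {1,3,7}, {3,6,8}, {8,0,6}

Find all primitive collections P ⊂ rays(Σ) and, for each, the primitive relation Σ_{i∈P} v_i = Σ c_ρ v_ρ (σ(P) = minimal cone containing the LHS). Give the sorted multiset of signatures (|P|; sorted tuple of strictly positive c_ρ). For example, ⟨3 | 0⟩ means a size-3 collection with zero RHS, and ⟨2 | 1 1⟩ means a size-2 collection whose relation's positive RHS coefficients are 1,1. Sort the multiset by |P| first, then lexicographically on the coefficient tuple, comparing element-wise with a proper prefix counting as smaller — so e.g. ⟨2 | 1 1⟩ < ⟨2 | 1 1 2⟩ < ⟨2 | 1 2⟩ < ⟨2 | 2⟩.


Minimal non-faces — 15 found among 9 rays, 14 max cones:

  • {1,5}:  v_{1} + v_{5} = 0  ⟹  sig = ⟨2 | 0⟩
  • {3,4}:  v_{3} + v_{4} = 0  ⟹  sig = ⟨2 | 0⟩
  • {6,7}:  v_{6} + v_{7} = 0  ⟹  sig = ⟨2 | 0⟩
  • {0,3}:  v_{0} + v_{3} = v_{8}  ⟹  sig = ⟨2 | 1⟩
  • {0,5}:  v_{0} + v_{5} = v_{2}  ⟹  sig = ⟨2 | 1⟩
  • {1,2}:  v_{1} + v_{2} = v_{0}  ⟹  sig = ⟨2 | 1⟩
  • {1,8}:  v_{1} + v_{8} = v_{6}  ⟹  sig = ⟨2 | 1⟩
  • {4,8}:  v_{4} + v_{8} = v_{0}  ⟹  sig = ⟨2 | 1⟩
  • {5,6}:  v_{5} + v_{6} = v_{8}  ⟹  sig = ⟨2 | 1⟩
  • {7,8}:  v_{7} + v_{8} = v_{5}  ⟹  sig = ⟨2 | 1⟩
  • {0,1}:  v_{0} + v_{1} = v_{4} + v_{6}  ⟹  sig = ⟨2 | 1 1⟩
  • {0,7}:  v_{0} + v_{7} = v_{4} + v_{5}  ⟹  sig = ⟨2 | 1 1⟩
  • {2,3}:  v_{2} + v_{3} = v_{5} + v_{8}  ⟹  sig = ⟨2 | 1 1⟩
  • {2,6}:  v_{2} + v_{6} = v_{0} + v_{8}  ⟹  sig = ⟨2 | 1 1⟩
  • {2,7}:  v_{2} + v_{7} = v_{4} + 2·v_{5}  ⟹  sig = ⟨2 | 1 2⟩

Signatures (|P|; sorted positive RHS coefficients), sorted:
    |P|=2: 15 collections, coeffs (), (), (), (1), (1), (1), (1), (1), (1), (1), (1,1), (1,1), (1,1), (1,1), (1,2)


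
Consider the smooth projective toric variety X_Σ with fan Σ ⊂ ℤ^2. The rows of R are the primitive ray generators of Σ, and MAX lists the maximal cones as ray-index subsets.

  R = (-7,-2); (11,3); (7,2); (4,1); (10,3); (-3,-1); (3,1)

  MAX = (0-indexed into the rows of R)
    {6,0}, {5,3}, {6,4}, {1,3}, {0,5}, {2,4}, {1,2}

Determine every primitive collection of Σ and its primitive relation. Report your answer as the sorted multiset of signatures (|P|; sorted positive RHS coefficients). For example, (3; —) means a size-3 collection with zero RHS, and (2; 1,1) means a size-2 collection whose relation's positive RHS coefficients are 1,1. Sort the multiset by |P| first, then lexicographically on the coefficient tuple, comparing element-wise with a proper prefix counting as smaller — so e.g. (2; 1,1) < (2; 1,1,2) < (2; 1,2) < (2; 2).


Primitive collections (14):

  • {0,2}:  v_{0} + v_{2} = 0  so sig = (2; —)
  • {5,6}:  v_{5} + v_{6} = 0  so sig = (2; —)
  • {0,1}:  v_{0} + v_{1} = v_{3}  so sig = (2; 1)
  • {0,3}:  v_{0} + v_{3} = v_{5}  so sig = (2; 1)
  • {0,4}:  v_{0} + v_{4} = v_{6}  so sig = (2; 1)
  • {2,3}:  v_{2} + v_{3} = v_{1}  so sig = (2; 1)
  • {2,5}:  v_{2} + v_{5} = v_{3}  so sig = (2; 1)
  • {2,6}:  v_{2} + v_{6} = v_{4}  so sig = (2; 1)
  • {3,6}:  v_{3} + v_{6} = v_{2}  so sig = (2; 1)
  • {4,5}:  v_{4} + v_{5} = v_{2}  so sig = (2; 1)
  • {1,5}:  v_{1} + v_{5} = 2·v_{3}  so sig = (2; 2)
  • {1,6}:  v_{1} + v_{6} = 2·v_{2}  so sig = (2; 2)
  • {3,4}:  v_{3} + v_{4} = 2·v_{2}  so sig = (2; 2)
  • {1,4}:  v_{1} + v_{4} = 3·v_{2}  so sig = (2; 3)

so the primitive-relation signature multiset is
    (2; —)
    (2; —)
    (2; 1)
    (2; 1)
    (2; 1)
    (2; 1)
    (2; 1)
    (2; 1)
    (2; 1)
    (2; 1)
    (2; 2)
    (2; 2)
    (2; 2)
    (2; 3)


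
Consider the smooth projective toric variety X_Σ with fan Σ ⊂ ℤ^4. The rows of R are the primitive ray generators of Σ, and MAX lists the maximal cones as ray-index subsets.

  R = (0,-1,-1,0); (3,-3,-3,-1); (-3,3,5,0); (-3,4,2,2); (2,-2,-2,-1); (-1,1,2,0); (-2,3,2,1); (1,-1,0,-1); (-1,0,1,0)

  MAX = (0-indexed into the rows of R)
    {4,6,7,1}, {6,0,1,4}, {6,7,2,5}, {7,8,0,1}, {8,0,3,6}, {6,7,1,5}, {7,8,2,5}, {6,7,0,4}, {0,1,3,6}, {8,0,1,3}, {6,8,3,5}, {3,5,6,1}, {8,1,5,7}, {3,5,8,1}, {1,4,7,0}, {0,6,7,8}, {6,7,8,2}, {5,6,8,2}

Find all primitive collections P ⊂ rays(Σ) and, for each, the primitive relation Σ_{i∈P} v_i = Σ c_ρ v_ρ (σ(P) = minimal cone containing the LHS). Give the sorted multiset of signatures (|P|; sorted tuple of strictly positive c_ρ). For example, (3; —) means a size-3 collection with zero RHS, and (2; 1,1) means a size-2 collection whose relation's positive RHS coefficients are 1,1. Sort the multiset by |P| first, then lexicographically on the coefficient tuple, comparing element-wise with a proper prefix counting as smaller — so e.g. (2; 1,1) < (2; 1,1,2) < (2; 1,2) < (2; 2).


12 collections generate NE(X_Σ); each relation:

  • {0,5}:  v_{0} + v_{5} = v_{8} — sig = (2; 1)
  • {3,7}:  v_{3} + v_{7} = v_{6} — sig = (2; 1)
  • {4,5}:  v_{4} + v_{5} = v_{7} — sig = (2; 1)
  • {1,2}:  v_{1} + v_{2} = v_{5} + v_{7} — sig = (2; 1,1)
  • {4,8}:  v_{4} + v_{8} = v_{0} + v_{7} — sig = (2; 1,1)
  • {0,2}:  v_{0} + v_{2} = v_{6} + v_{7} + 2·v_{8} — sig = (2; 1,1,2)
  • {2,3}:  v_{2} + v_{3} = v_{5} + 2·v_{6} + v_{8} — sig = (2; 1,1,2)
  • {2,4}:  v_{2} + v_{4} = v_{6} + 2·v_{7} + v_{8} — sig = (2; 1,1,2)
  • {3,4}:  v_{3} + v_{4} = v_{0} + v_{1} + 2·v_{6} — sig = (2; 1,1,2)
  • {1,6,8}:  v_{1} + v_{6} + v_{8} = 0 — sig = (3; —)
  • {0,1,6,7}:  v_{0} + v_{1} + v_{6} + v_{7} = v_{4} — sig = (4; 1)
  • {5,6,7,8}:  v_{5} + v_{6} + v_{7} + v_{8} = v_{2} — sig = (4; 1)

Hence PRS(X_Σ) =
    |P|=2: 9 collections, coeffs (1), (1), (1), (1,1), (1,1), (1,1,2), (1,1,2), (1,1,2), (1,1,2)
    |P|=3: 1 collection, coeffs ()
    |P|=4: 2 collections, coeffs (1), (1)
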